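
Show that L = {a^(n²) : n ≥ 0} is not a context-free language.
Assume for contradiction that L is context-free, and let p ≥ 1 be the pumping length given by the pumping lemma for CFLs.
Choose s = a^(p²). Then s ∈ L and |s| = p² ≥ p.
By the CFL pumping lemma, s = uvxyz for some u, v, x, y, z with |vxy| ≤ p, |vy| ≥ 1, and uv^i xy^i z ∈ L for every i ≥ 0.
All symbols are a's, so only lengths matter: let k = |vy|, with 1 ≤ k ≤ |vxy| ≤ p.

Take i = 2: |uv²xy²z| = p² + k, and p² < p² + k ≤ p² + p < (p + 1)².
So the length lies strictly between consecutive squares and is not a perfect square; uv²xy²z ∉ L.

This contradicts the CFL pumping lemma, which requires uv^i xy^i z ∈ L for all i ≥ 0.
Hence L = {a^(n²) : n ≥ 0} is not context-free. ∎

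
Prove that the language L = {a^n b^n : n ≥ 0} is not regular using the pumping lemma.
Assume for contradiction that L is regular, and let p ≥ 1 be the pumping length given by the pumping lemma.
Choose s = a^p b^p. Then s ∈ L and |s| = 2p ≥ p.
By the pumping lemma, s = xyz for some x, y, z with |xy| ≤ p, |y| ≥ 1, and xy^i z ∈ L for every i ≥ 0.
Since |xy| ≤ p and the first p symbols of s are all a's, we must have y = a^k for some k with 1 ≤ k ≤ p.

Take i = 2: xy²z = a^(p + k) b^p.
This string has p + k a's but p b's, and p + k > p because k ≥ 1. So xy²z ∉ L.

This contradicts the pumping lemma, which requires xy^i z ∈ L for all i ≥ 0.
Hence L = {a^n b^n : n ≥ 0} is not regular. ∎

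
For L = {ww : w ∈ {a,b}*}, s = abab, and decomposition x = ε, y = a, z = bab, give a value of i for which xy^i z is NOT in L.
i = 3

xy³z = ε · aaa · bab = aaabab; aaabab has length 6; its halves are aaa and bab, which differ, so it is not in L.
(Other choices also work, e.g. i = 0, 2; only i = 1 is guaranteed to stay in L since xy¹z = s.)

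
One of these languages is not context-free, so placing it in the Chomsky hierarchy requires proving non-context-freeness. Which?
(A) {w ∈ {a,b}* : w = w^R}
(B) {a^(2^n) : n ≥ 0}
(B) {a^(2^n) : n ≥ 0}

(B) {a^(2^n) : n ≥ 0} requires the CFL pumping lemma.

- {w ∈ {a,b}* : w = w^R} is context-free (but not regular)
  • Can be shown non-regular with the regular pumping lemma
  • After pumping, the string is no longer symmetric

- {a^(2^n) : n ≥ 0} is NOT context-free
  • Requires the CFL pumping lemma to prove
  • Gaps between powers of 2 grow exponentially

The CFL pumping lemma is "stronger" in that it can prove non-membership
in the larger class of context-free languages.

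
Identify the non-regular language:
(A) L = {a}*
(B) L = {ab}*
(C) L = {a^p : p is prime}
(C) {a^p : p is prime}

(C) L = {a^p : p is prime} is NOT regular.

The pumping lemma can be used to prove this:
After pumping, the length becomes composite

The other languages are regular because they can be recognized by finite automata.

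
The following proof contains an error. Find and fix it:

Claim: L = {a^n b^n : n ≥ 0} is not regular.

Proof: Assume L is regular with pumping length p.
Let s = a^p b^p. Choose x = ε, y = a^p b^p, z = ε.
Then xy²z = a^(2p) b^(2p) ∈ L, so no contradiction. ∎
Error: The decomposition violates |xy| ≤ p. With y = a^p b^p, |xy| = |y| = 2p > p. (The proof also miscomputes xy²z, which would be a^p b^p a^p b^p rather than a^(2p) b^(2p), and it wrongly treats one harmless decomposition as settling the matter — the prover does not get to choose the decomposition.)

Correction: The pumping lemma requires |xy| ≤ p, and the argument must handle every decomposition satisfying |xy| ≤ p, |y| ≥ 1. Since s starts with p a's, any such y consists only of a's, say y = a^k with k ≥ 1. Then xy²z = a^(p+k) b^p has unequal numbers of a's and b's, so xy²z ∉ L — the required contradiction.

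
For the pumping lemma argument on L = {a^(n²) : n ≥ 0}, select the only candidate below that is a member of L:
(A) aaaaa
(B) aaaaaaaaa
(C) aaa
(B) aaaaaaaaa

The pumping lemma is applied to a string s that lies in L, so first check membership of each option:
- (A) aaaaa has length 5, strictly between 2² = 4 and 3² = 9, so it is not in L ✗
- (B) aaaaaaaaa has length 9 = 3², a perfect square, so it is in L ✓
- (C) aaa has length 3, strictly between 1² = 1 and 2² = 4, so it is not in L ✗

Only (B) aaaaaaaaa is in L, so it is the only candidate that could play the role of s.
(In a complete proof one picks s in terms of the pumping length p so that |s| ≥ p is guaranteed; a fixed string like aaaaaaaaa illustrates the shape of such an s.)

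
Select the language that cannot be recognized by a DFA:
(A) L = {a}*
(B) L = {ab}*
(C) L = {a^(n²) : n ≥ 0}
(C) {a^(n²) : n ≥ 0}

(C) L = {a^(n²) : n ≥ 0} is NOT regular.

The pumping lemma can be used to prove this:
After pumping, length is no longer a perfect square

The other languages are regular because they can be recognized by finite automata.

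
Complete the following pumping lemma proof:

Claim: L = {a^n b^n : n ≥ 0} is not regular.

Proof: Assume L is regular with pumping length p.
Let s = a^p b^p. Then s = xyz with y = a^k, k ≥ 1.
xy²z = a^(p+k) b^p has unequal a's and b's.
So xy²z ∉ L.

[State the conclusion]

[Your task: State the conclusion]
This contradicts the pumping lemma for regular languages,
which guarantees xy^i z ∈ L for all i ≥ 0.

Since our assumption that L is regular leads to a contradiction,
we conclude that L = {a^n b^n : n ≥ 0} is NOT regular. ∎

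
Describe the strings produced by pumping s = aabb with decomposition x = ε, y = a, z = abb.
{xy^i z : i ≥ 0} = {a^(i+1) b^2 : i ≥ 0} = {abb, aabb, aaabb, ...}

With x = ε, y = a, z = abb: Starting with aabb and pumping the first 'a' (z = abb keeps the second 'a'), we get strings with i+1 a's followed by 2 b's for i = 0, 1, 2, ...; note bb is not produced because z always contributes one a.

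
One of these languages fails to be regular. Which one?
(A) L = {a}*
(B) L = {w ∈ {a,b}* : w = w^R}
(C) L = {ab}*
(B) {w ∈ {a,b}* : w = w^R}

(B) L = {w ∈ {a,b}* : w = w^R} is NOT regular.

The pumping lemma can be used to prove this:
After pumping, the string is no longer symmetric

The other languages are regular because they can be recognized by finite automata.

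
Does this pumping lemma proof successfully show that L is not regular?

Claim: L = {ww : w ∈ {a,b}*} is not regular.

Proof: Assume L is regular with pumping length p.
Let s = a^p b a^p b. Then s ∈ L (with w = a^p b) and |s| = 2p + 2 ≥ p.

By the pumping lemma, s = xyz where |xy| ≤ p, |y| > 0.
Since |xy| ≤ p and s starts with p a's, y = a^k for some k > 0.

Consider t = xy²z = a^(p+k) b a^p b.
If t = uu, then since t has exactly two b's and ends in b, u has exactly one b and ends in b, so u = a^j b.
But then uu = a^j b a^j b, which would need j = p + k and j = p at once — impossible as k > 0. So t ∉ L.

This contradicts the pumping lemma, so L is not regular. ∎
The proof is correct.

This proof is valid because:
1. s = a^p b a^p b is in L and is chosen in terms of p, so |s| ≥ p holds for every p
2. The decomposition analysis is correct: |xy| ≤ p forces y to lie inside the leading a's
3. The contradiction is valid: the argument shows a^(p+k) b a^p b cannot be split into two equal halves
4. The conclusion follows logically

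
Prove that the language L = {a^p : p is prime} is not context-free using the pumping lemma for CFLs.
Assume for contradiction that L is context-free, and let p ≥ 1 be the pumping length given by the pumping lemma for CFLs.
Choose a prime q with q ≥ p and let s = a^q. Then s ∈ L and |s| = q ≥ p.
By the CFL pumping lemma, s = uvxyz for some u, v, x, y, z with |vxy| ≤ p, |vy| ≥ 1, and uv^i xy^i z ∈ L for every i ≥ 0.
All symbols are a's, so only lengths matter: let k = |vy|, with 1 ≤ k ≤ p. Then |uv^i xy^i z| = q + (i − 1)k.

Take i = q + 1: the length is q + qk = q(k + 1).
Both factors satisfy q ≥ 2 and k + 1 ≥ 2, so q(k + 1) is composite and uv^(q+1) xy^(q+1) z ∉ L.

This contradicts the CFL pumping lemma, which requires uv^i xy^i z ∈ L for all i ≥ 0.
Hence L = {a^p : p is prime} is not context-free. ∎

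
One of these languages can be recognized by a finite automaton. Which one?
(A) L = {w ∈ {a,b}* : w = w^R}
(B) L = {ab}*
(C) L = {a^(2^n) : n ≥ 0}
(B) {ab}*

(B) L = {ab}* is regular.

This can be recognized by a finite automaton (DFA/NFA).
Regular expressions like {ab}* define regular languages.

The other choices are not regular:
- {w ∈ {a,b}* : w = w^R}: After pumping, the string is no longer symmetric
- {a^(2^n) : n ≥ 0}: After pumping, length is no longer a power of 2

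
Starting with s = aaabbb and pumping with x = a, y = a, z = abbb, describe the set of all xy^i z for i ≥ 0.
{xy^i z : i ≥ 0} = {a^(2+i) b^3 : i ≥ 0} = {aabbb, aaabbb, aaaabbb, ...}

With x = a, y = a, z = abbb: Starting with aaabbb and pumping the second 'a', we get strings with 2+i a's followed by 3 b's for i = 0, 1, 2, ...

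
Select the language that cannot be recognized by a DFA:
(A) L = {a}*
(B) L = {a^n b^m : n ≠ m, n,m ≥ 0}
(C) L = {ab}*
(B) {a^n b^m : n ≠ m, n,m ≥ 0}

(B) L = {a^n b^m : n ≠ m, n,m ≥ 0} is NOT regular.

The pumping lemma can be used to prove this:
After pumping a's, we can make n = m

The other languages are regular because they can be recognized by finite automata.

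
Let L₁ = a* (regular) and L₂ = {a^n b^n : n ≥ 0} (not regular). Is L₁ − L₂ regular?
Yes — L₁ − L₂ is regular.

The only string of a* that lies in {a^n b^n} is ε, so L₁ − L₂ = a* − {ε} = a⁺ = aa*, which is regular.

Note that the bare facts "L₁ regular, L₂ non-regular" do not settle the question by themselves: the closure of regular languages under ∪, ∩, complement and difference applies only when BOTH operands are regular. With a non-regular operand the result can come out regular or non-regular depending on the specific languages, so one has to work out L₁ − L₂ for this particular pair, as above.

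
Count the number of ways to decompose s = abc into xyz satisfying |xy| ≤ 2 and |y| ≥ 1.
3

For s = 'abc' with pumping length p = 2:

Constraints: |xy| ≤ 2, |y| > 0

Valid decompositions (|xy| ≤ p, |y| ≥ 1):
  • x='', y='a', z='bc'
  • x='a', y='b', z='c'
  • x='', y='ab', z='c'

Total count: 3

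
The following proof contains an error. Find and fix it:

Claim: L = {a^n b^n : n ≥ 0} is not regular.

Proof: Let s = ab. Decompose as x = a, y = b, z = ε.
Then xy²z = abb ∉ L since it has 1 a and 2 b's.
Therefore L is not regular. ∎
Error: The string s = ab might be shorter than the pumping length p.

Correction: Choose s = a^p b^p to ensure |s| ≥ p. Also, the decomposition is wrong: with |xy| ≤ p, y cannot include b's when s starts with p a's.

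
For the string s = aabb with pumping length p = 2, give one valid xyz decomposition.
x = '', y = 'a', z = 'abb'

For s = aabb and p = 2, one valid decomposition is:
- x = '' (length 0)
- y = 'a' (length 1)
- z = 'abb' (length 3)

Verification:
- xyz = '' + 'a' + 'abb' = aabb ✓
- |xy| = 1 ≤ 2 ✓
- |y| = 1 > 0 ✓

All pumping lemma constraints are satisfied.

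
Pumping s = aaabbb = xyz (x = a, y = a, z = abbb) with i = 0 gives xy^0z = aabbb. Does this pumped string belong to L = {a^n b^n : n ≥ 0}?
No

xy⁰z = a · ε · abbb = aabbb.
aabbb has 2 a's and 3 b's; 2 ≠ 3, so it is not in L.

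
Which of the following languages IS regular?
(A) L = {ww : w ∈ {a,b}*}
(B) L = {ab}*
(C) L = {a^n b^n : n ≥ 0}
(B) {ab}*

(B) L = {ab}* is regular.

This can be recognized by a finite automaton (DFA/NFA).
Regular expressions like {ab}* define regular languages.

The other choices are not regular:
- {a^n b^n : n ≥ 0}: After pumping, the number of a's and b's become unequal
- {ww : w ∈ {a,b}*}: After pumping, the two halves no longer match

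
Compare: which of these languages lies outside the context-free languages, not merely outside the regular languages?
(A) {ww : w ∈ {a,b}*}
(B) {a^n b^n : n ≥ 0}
(A) {ww : w ∈ {a,b}*}

(A) {ww : w ∈ {a,b}*} requires the CFL pumping lemma.

- {a^n b^n : n ≥ 0} is context-free (but not regular)
  • Can be shown non-regular with the regular pumping lemma
  • After pumping, the number of a's and b's become unequal

- {ww : w ∈ {a,b}*} is NOT context-free
  • Requires the CFL pumping lemma to prove
  • Cannot verify equality of two arbitrary substrings

The CFL pumping lemma is "stronger" in that it can prove non-membership
in the larger class of context-free languages.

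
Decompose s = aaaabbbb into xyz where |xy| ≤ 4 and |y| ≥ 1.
x = 'a', y = 'a', z = 'aabbbb'

For s = aaaabbbb and p = 4, one valid decomposition is:
- x = 'a' (length 1)
- y = 'a' (length 1)
- z = 'aabbbb' (length 6)

Verification:
- xyz = 'a' + 'a' + 'aabbbb' = aaaabbbb ✓
- |xy| = 2 ≤ 4 ✓
- |y| = 1 > 0 ✓

All pumping lemma constraints are satisfied.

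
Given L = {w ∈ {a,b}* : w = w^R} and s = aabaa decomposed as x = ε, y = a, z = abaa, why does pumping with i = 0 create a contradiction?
xy⁰z = abaa ∉ L

Pumping with i = 0 replaces y = a by y⁰ = ε:
- Original: s = xyz = aabaa; aabaa reversed is aabaa, the same string, so it is a palindrome and is in L
- Pumped: xy⁰z = ε · ε · abaa = abaa
- abaa reversed is aaba ≠ abaa, so it is not a palindrome and is not in L

The pumping lemma would require xy⁰z ∈ L, so this decomposition yields a contradiction.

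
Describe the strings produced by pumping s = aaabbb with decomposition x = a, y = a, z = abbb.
{xy^i z : i ≥ 0} = {a^(2+i) b^3 : i ≥ 0} = {aabbb, aaabbb, aaaabbb, ...}

With x = a, y = a, z = abbb: Starting with aaabbb and pumping the second 'a', we get strings with 2+i a's followed by 3 b's for i = 0, 1, 2, ...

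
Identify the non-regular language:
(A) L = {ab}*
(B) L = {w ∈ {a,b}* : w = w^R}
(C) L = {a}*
(B) {w ∈ {a,b}* : w = w^R}

(B) L = {w ∈ {a,b}* : w = w^R} is NOT regular.

The pumping lemma can be used to prove this:
After pumping, the string is no longer symmetric

The other languages are regular because they can be recognized by finite automata.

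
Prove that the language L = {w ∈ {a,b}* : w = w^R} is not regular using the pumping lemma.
Assume for contradiction that L is regular, and let p ≥ 1 be the pumping length given by the pumping lemma.
Choose s = a^p b a^p. Then s ∈ L (it reads the same in both directions) and |s| = 2p + 1 ≥ p.
By the pumping lemma, s = xyz for some x, y, z with |xy| ≤ p, |y| ≥ 1, and xy^i z ∈ L for every i ≥ 0.
Since |xy| ≤ p and the first p symbols of s are all a's, y = a^k for some k with 1 ≤ k ≤ p.

Take i = 2: xy²z = a^(p + k) b a^p.
Its reversal is a^p b a^(p + k). These differ because the block of a's before the unique b has length p + k in one and p in the other, and p + k ≠ p since k ≥ 1. So xy²z is not a palindrome, i.e. xy²z ∉ L.

This contradicts the pumping lemma, which requires xy^i z ∈ L for all i ≥ 0.
Hence L = {w ∈ {a,b}* : w = w^R} is not regular. ∎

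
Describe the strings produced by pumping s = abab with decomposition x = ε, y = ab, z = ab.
{xy^i z : i ≥ 0} = {(ab)^(i+1) : i ≥ 0} = {ab, abab, ababab, ...}

With x = ε, y = ab, z = ab: Pumping 'ab' gives strings of alternating a's and b's.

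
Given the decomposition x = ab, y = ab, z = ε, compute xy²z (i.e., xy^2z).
ababab

Given x = 'ab', y = 'ab', z = '' and i = 2:

xy^2z = x + y·y·...·y (2 times) + z
       = 'ab' + 'ab'^2 + ''
       = 'ab' + 'abab' + ''
       = 'ababab'

The pumped string is 'ababab' with length 6.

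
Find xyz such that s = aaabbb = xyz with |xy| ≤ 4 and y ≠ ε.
x = '', y = 'aa', z = 'abbb'

For s = aaabbb and p = 4, one valid decomposition is:
- x = '' (length 0)
- y = 'aa' (length 2)
- z = 'abbb' (length 4)

Verification:
- xyz = '' + 'aa' + 'abbb' = aaabbb ✓
- |xy| = 2 ≤ 4 ✓
- |y| = 2 > 0 ✓

All pumping lemma constraints are satisfied.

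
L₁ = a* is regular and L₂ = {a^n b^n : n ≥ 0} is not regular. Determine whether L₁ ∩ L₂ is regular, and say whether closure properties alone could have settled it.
Yes — L₁ ∩ L₂ is regular.

A string of a* contains no b's, and the only string of {a^n b^n} with no b's is ε (n = 0). So L₁ ∩ L₂ = {ε}, a finite language, which is regular.

Note that the bare facts "L₁ regular, L₂ non-regular" do not settle the question by themselves: the closure of regular languages under ∪, ∩, complement and difference applies only when BOTH operands are regular. With a non-regular operand the result can come out regular or non-regular depending on the specific languages, so one has to work out L₁ ∩ L₂ for this particular pair, as above.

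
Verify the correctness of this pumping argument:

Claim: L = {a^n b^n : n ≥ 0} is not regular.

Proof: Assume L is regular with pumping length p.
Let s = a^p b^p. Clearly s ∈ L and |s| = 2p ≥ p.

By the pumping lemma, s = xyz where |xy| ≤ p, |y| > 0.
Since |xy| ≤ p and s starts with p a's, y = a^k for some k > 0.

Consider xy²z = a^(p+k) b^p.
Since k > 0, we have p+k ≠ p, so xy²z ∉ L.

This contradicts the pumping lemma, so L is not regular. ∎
The proof is correct.

This proof is valid because:
1. The string s = a^p b^p is correctly in L
2. The decomposition analysis is correct: y must consist only of a's
3. The contradiction is valid: pumping increases a's but not b's
4. The conclusion follows logically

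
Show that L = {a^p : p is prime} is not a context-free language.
Assume for contradiction that L is context-free, and let p ≥ 1 be the pumping length given by the pumping lemma for CFLs.
Choose a prime q with q ≥ p and let s = a^q. Then s ∈ L and |s| = q ≥ p.
By the CFL pumping lemma, s = uvxyz for some u, v, x, y, z with |vxy| ≤ p, |vy| ≥ 1, and uv^i xy^i z ∈ L for every i ≥ 0.
All symbols are a's, so only lengths matter: let k = |vy|, with 1 ≤ k ≤ p. Then |uv^i xy^i z| = q + (i − 1)k.

Take i = q + 1: the length is q + qk = q(k + 1).
Both factors satisfy q ≥ 2 and k + 1 ≥ 2, so q(k + 1) is composite and uv^(q+1) xy^(q+1) z ∉ L.

This contradicts the CFL pumping lemma, which requires uv^i xy^i z ∈ L for all i ≥ 0.
Hence L = {a^p : p is prime} is not context-free. ∎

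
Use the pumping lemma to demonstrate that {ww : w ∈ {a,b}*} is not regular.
Assume for contradiction that L is regular, and let p ≥ 1 be the pumping length given by the pumping lemma.
Choose s = a^p b a^p b. Then s ∈ L (take w = a^p b) and |s| = 2p + 2 ≥ p.
By the pumping lemma, s = xyz for some x, y, z with |xy| ≤ p, |y| ≥ 1, and xy^i z ∈ L for every i ≥ 0.
Since |xy| ≤ p and the first p symbols of s are all a's, y = a^k for some k with 1 ≤ k ≤ p.

Take i = 2: t = xy²z = a^(p + k) b a^p b.
Suppose t = uu for some string u. The string t contains exactly two b's and ends in b, so u contains exactly one b and ends in b; hence u = a^j b for some j, and uu = a^j b a^j b. Comparing with t = a^(p + k) b a^p b forces j = p + k (first block) and j = p (second block), which is impossible since k ≥ 1. So t ∉ L.

This contradicts the pumping lemma, which requires xy^i z ∈ L for all i ≥ 0.
Hence L = {ww : w ∈ {a,b}*} is not regular. ∎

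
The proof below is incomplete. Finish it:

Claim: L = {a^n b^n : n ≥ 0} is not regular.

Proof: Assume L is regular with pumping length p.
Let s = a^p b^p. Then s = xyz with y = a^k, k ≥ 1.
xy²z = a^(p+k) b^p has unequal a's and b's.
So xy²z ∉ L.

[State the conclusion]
This contradicts the pumping lemma for regular languages,
which guarantees xy^i z ∈ L for all i ≥ 0.

Since our assumption that L is regular leads to a contradiction,
we conclude that L = {a^n b^n : n ≥ 0} is NOT regular. ∎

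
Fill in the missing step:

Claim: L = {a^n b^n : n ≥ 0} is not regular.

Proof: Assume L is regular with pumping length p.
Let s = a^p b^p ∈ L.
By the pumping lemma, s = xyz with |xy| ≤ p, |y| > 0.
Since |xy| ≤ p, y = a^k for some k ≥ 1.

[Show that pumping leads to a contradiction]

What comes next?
Consider xy²z = a^(p+k) b^p.

Since k ≥ 1, we have p + k > p.
So xy²z has more a's than b's: (p+k) a's vs p b's.
This means xy²z ∉ L because a^n b^n requires equal counts.

This contradicts the pumping lemma which states xy²z ∈ L.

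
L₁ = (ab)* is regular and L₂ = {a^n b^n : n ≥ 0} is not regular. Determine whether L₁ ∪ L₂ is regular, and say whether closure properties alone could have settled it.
No — L₁ ∪ L₂ is not regular.

Let U = (ab)* ∪ {a^n b^n}. If U were regular, then U ∩ aa*bb* would be regular (closure under intersection with a regular language). But (ab)* ∩ aa*bb* = {ab} and {a^n b^n} ∩ aa*bb* = {a^n b^n : n ≥ 1}, so U ∩ aa*bb* = {a^n b^n : n ≥ 1}, which is not regular. Hence U is not regular.

Note that the bare facts "L₁ regular, L₂ non-regular" do not settle the question by themselves: the closure of regular languages under ∪, ∩, complement and difference applies only when BOTH operands are regular. With a non-regular operand the result can come out regular or non-regular depending on the specific languages, so one has to work out L₁ ∪ L₂ for this particular pair, as above.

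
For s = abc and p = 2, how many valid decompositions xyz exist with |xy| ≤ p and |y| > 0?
3

For s = 'abc' with pumping length p = 2:

Constraints: |xy| ≤ 2, |y| > 0

Valid decompositions (|xy| ≤ p, |y| ≥ 1):
  • x='', y='a', z='bc'
  • x='a', y='b', z='c'
  • x='', y='ab', z='c'

Total count: 3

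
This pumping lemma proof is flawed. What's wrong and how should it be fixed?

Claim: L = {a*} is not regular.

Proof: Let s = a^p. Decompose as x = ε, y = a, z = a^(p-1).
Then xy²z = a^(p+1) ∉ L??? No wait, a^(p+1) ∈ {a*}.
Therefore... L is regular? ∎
Error: The proof attempts to show a*  is not regular, but a* IS regular!

Correction: a* is a regular language (recognized by a simple DFA with one accepting state and self-loop on 'a'). The pumping lemma can only prove non-regularity, not regularity. For regular languages, pumping always works.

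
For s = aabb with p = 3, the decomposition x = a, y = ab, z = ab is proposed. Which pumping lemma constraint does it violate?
Violated: xyz = s

The decomposition x = a, y = ab, z = ab for s = aabb with p = 3
violates the constraint: xyz = s

xyz = 'a' + 'ab' + 'ab' = 'aabab' ≠ 'aabb' = s. The decomposition doesn't reconstruct s.

Pumping lemma constraints:
1. xyz = s (decomposition is valid)
2. |xy| ≤ p
3. |y| > 0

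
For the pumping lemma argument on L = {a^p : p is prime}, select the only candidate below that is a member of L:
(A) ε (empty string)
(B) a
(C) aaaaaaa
(C) aaaaaaa

The pumping lemma is applied to a string s that lies in L, so first check membership of each option:
- (A) ε has length 0, which is not prime, so it is not in L ✗
- (B) a has length 1, which is not prime, so it is not in L ✗
- (C) aaaaaaa has length 7, which is prime, so it is in L ✓

Only (C) aaaaaaa is in L, so it is the only candidate that could play the role of s.
(In a complete proof one picks s in terms of the pumping length p so that |s| ≥ p is guaranteed; a fixed string like aaaaaaa illustrates the shape of such an s.)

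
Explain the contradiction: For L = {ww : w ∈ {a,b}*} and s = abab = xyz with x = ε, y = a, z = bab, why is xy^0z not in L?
xy⁰z = bab ∉ L

Pumping with i = 0 replaces y = a by y⁰ = ε:
- Original: s = xyz = abab; abab splits into halves ab · ab, which are equal, so it is in L (w = ab)
- Pumped: xy⁰z = ε · ε · bab = bab
- bab has odd length 3, so it cannot be written as ww and is not in L

The pumping lemma would require xy⁰z ∈ L, so this decomposition yields a contradiction.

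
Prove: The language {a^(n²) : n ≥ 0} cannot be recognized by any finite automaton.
Assume for contradiction that L is regular, and let p ≥ 1 be the pumping length given by the pumping lemma.
Choose s = a^(p²). Then s ∈ L and |s| = p² ≥ p.
By the pumping lemma, s = xyz for some x, y, z with |xy| ≤ p, |y| ≥ 1, and xy^i z ∈ L for every i ≥ 0.
Here y = a^k for some k with 1 ≤ k ≤ |xy| ≤ p.

Take i = 2: |xy²z| = p² + k.
Now p² < p² + k ≤ p² + p < p² + 2p + 1 = (p + 1)².
So |xy²z| lies strictly between the consecutive squares p² and (p + 1)², hence is not a perfect square, and xy²z ∉ L.

This contradicts the pumping lemma, which requires xy^i z ∈ L for all i ≥ 0.
Hence L = {a^(n²) : n ≥ 0} is not regular. ∎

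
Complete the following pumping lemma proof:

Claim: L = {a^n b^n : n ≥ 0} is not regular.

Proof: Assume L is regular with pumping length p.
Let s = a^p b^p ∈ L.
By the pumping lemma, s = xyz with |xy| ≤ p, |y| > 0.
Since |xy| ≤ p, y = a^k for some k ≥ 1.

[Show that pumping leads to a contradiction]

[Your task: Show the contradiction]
Consider xy²z = a^(p+k) b^p.

Since k ≥ 1, we have p + k > p.
So xy²z has more a's than b's: (p+k) a's vs p b's.
This means xy²z ∉ L because a^n b^n requires equal counts.

This contradicts the pumping lemma which states xy²z ∈ L.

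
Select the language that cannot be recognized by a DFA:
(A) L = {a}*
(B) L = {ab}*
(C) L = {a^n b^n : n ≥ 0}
(C) {a^n b^n : n ≥ 0}

(C) L = {a^n b^n : n ≥ 0} is NOT regular.

The pumping lemma can be used to prove this:
After pumping, the number of a's and b's become unequal

The other languages are regular because they can be recognized by finite automata.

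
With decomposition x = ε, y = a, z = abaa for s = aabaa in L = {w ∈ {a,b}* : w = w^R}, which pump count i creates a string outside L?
i = 2

xy²z = ε · aa · abaa = aaabaa; aaabaa reversed is aabaaa ≠ aaabaa, so it is not a palindrome and is not in L.
(Other choices also work, e.g. i = 0, 3; only i = 1 is guaranteed to stay in L since xy¹z = s.)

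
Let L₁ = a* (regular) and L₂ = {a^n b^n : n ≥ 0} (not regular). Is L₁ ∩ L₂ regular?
Yes — L₁ ∩ L₂ is regular.

A string of a* contains no b's, and the only string of {a^n b^n} with no b's is ε (n = 0). So L₁ ∩ L₂ = {ε}, a finite language, which is regular.

Note that the bare facts "L₁ regular, L₂ non-regular" do not settle the question by themselves: the closure of regular languages under ∪, ∩, complement and difference applies only when BOTH operands are regular. With a non-regular operand the result can come out regular or non-regular depending on the specific languages, so one has to work out L₁ ∩ L₂ for this particular pair, as above.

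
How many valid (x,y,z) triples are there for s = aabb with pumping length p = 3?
6

For s = 'aabb' with pumping length p = 3:

Constraints: |xy| ≤ 3, |y| > 0

Valid decompositions (|xy| ≤ p, |y| ≥ 1):
  • x='', y='a', z='abb'
  • x='a', y='a', z='bb'
  • x='', y='aa', z='bb'
  • x='aa', y='b', z='b'
  • x='a', y='ab', z='b'
  • x='', y='aab', z='b'

Total count: 6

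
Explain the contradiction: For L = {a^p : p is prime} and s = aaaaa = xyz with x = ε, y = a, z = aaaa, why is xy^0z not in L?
xy⁰z = aaaa ∉ L

Pumping with i = 0 replaces y = a by y⁰ = ε:
- Original: s = xyz = aaaaa; aaaaa has length 5, which is prime, so it is in L
- Pumped: xy⁰z = ε · ε · aaaa = aaaa
- aaaa has length 4 = 2 × 2, which is not prime, so it is not in L

The pumping lemma would require xy⁰z ∈ L, so this decomposition yields a contradiction.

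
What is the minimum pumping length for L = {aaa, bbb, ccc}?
p = 4

For a finite language L, the pumping lemma holds vacuously if p > max|s| for s ∈ L.

The longest string in L = {aaa, bbb, ccc} has length 3.
If p = 4, then no string s ∈ L has |s| ≥ p, so the condition is vacuously true.

The minimum pumping length is p = 4.

Why no smaller p works: for any p ≤ 3, the longest string s ∈ L has |s| = 3 ≥ p, so it would
have to be pumpable; but pumping up (i = 2, 3, ...) produces ever longer strings, which cannot all lie in the
finite language L. So the pumping property fails for every p ≤ 3.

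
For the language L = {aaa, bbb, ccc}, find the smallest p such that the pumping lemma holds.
p = 4

For a finite language L, the pumping lemma holds vacuously if p > max|s| for s ∈ L.

The longest string in L = {aaa, bbb, ccc} has length 3.
If p = 4, then no string s ∈ L has |s| ≥ p, so the condition is vacuously true.

The minimum pumping length is p = 4.

Why no smaller p works: for any p ≤ 3, the longest string s ∈ L has |s| = 3 ≥ p, so it would
have to be pumpable; but pumping up (i = 2, 3, ...) produces ever longer strings, which cannot all lie in the
finite language L. So the pumping property fails for every p ≤ 3.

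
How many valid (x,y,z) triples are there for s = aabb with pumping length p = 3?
6

For s = 'aabb' with pumping length p = 3:

Constraints: |xy| ≤ 3, |y| > 0

Valid decompositions (|xy| ≤ p, |y| ≥ 1):
  • x='', y='a', z='abb'
  • x='a', y='a', z='bb'
  • x='', y='aa', z='bb'
  • x='aa', y='b', z='b'
  • x='a', y='ab', z='b'
  • x='', y='aab', z='b'

Total count: 6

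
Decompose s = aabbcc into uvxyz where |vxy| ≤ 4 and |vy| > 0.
u='a', v='a', x='bb', y='c', z='c'

For s = aabbcc with pumping length p = 4:

One valid decomposition:
- u = 'a'
- v = 'a'
- x = 'bb'
- y = 'c'
- z = 'c'

Verification:
- uvxyz = 'a' + 'a' + 'bb' + 'c' + 'c' = aabbcc ✓
- |vxy| = |'abbc'| = 4 ≤ 4 ✓
- |vy| = |'ac'| = 2 > 0 ✓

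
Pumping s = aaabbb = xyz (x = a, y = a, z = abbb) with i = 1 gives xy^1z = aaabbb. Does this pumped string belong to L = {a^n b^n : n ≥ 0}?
Yes

xy¹z = a · a · abbb = aaabbb.
aaabbb = a^3 b^3 has equal counts (3 = 3), so it is in L.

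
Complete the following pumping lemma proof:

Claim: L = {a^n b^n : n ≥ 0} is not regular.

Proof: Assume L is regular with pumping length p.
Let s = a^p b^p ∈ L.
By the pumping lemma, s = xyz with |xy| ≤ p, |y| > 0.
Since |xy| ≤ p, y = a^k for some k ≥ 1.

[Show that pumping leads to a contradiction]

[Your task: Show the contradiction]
Consider xy²z = a^(p+k) b^p.

Since k ≥ 1, we have p + k > p.
So xy²z has more a's than b's: (p+k) a's vs p b's.
This means xy²z ∉ L because a^n b^n requires equal counts.

This contradicts the pumping lemma which states xy²z ∈ L.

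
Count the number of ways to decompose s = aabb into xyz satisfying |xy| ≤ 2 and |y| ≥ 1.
3

For s = 'aabb' with pumping length p = 2:

Constraints: |xy| ≤ 2, |y| > 0

Valid decompositions (|xy| ≤ p, |y| ≥ 1):
  • x='', y='a', z='abb'
  • x='a', y='a', z='bb'
  • x='', y='aa', z='bb'

Total count: 3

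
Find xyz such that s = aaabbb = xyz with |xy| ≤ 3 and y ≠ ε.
x = '', y = 'a', z = 'aabbb'

For s = aaabbb and p = 3, one valid decomposition is:
- x = '' (length 0)
- y = 'a' (length 1)
- z = 'aabbb' (length 5)

Verification:
- xyz = '' + 'a' + 'aabbb' = aaabbb ✓
- |xy| = 1 ≤ 3 ✓
- |y| = 1 > 0 ✓

All pumping lemma constraints are satisfied.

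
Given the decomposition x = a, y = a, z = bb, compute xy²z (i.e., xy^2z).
aaabb

Given x = 'a', y = 'a', z = 'bb' and i = 2:

xy^2z = x + y·y·...·y (2 times) + z
       = 'a' + 'a'^2 + 'bb'
       = 'a' + 'aa' + 'bb'
       = 'aaabb'

The pumped string is 'aaabb' with length 5.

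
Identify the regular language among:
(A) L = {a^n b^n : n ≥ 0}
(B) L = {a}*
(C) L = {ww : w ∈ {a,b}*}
(B) {a}*

(B) L = {a}* is regular.

This can be recognized by a finite automaton (DFA/NFA).
Regular expressions like {a}* define regular languages.

The other choices are not regular:
- {a^n b^n : n ≥ 0}: After pumping, the number of a's and b's become unequal
- {ww : w ∈ {a,b}*}: After pumping, the two halves no longer match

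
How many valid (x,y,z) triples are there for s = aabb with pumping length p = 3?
6

For s = 'aabb' with pumping length p = 3:

Constraints: |xy| ≤ 3, |y| > 0

Valid decompositions (|xy| ≤ p, |y| ≥ 1):
  • x='', y='a', z='abb'
  • x='a', y='a', z='bb'
  • x='', y='aa', z='bb'
  • x='aa', y='b', z='b'
  • x='a', y='ab', z='b'
  • x='', y='aab', z='b'

Total count: 6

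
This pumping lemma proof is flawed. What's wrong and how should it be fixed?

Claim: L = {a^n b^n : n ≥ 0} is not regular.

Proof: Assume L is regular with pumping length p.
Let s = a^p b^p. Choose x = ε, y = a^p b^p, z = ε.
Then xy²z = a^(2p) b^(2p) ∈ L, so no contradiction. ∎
Error: The decomposition violates |xy| ≤ p. With y = a^p b^p, |xy| = |y| = 2p > p. (The proof also miscomputes xy²z, which would be a^p b^p a^p b^p rather than a^(2p) b^(2p), and it wrongly treats one harmless decomposition as settling the matter — the prover does not get to choose the decomposition.)

Correction: The pumping lemma requires |xy| ≤ p, and the argument must handle every decomposition satisfying |xy| ≤ p, |y| ≥ 1. Since s starts with p a's, any such y consists only of a's, say y = a^k with k ≥ 1. Then xy²z = a^(p+k) b^p has unequal numbers of a's and b's, so xy²z ∉ L — the required contradiction.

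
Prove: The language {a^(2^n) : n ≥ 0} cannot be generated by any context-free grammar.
Assume for contradiction that L is context-free, and let p ≥ 1 be the pumping length given by the pumping lemma for CFLs.
Choose s = a^(2^p). Then s ∈ L and |s| = 2^p ≥ p.
By the CFL pumping lemma, s = uvxyz for some u, v, x, y, z with |vxy| ≤ p, |vy| ≥ 1, and uv^i xy^i z ∈ L for every i ≥ 0.
All symbols are a's, so only lengths matter: let k = |vy|, with 1 ≤ k ≤ |vxy| ≤ p < 2^p.

Take i = 2: |uv²xy²z| = 2^p + k, and 2^p < 2^p + k < 2^p + 2^p = 2^(p+1).
So the length lies strictly between consecutive powers of two and is not a power of 2; uv²xy²z ∉ L.

This contradicts the CFL pumping lemma, which requires uv^i xy^i z ∈ L for all i ≥ 0.
Hence L = {a^(2^n) : n ≥ 0} is not context-free. ∎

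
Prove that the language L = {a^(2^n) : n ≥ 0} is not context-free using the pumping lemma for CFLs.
Assume for contradiction that L is context-free, and let p ≥ 1 be the pumping length given by the pumping lemma for CFLs.
Choose s = a^(2^p). Then s ∈ L and |s| = 2^p ≥ p.
By the CFL pumping lemma, s = uvxyz for some u, v, x, y, z with |vxy| ≤ p, |vy| ≥ 1, and uv^i xy^i z ∈ L for every i ≥ 0.
All symbols are a's, so only lengths matter: let k = |vy|, with 1 ≤ k ≤ |vxy| ≤ p < 2^p.

Take i = 2: |uv²xy²z| = 2^p + k, and 2^p < 2^p + k < 2^p + 2^p = 2^(p+1).
So the length lies strictly between consecutive powers of two and is not a power of 2; uv²xy²z ∉ L.

This contradicts the CFL pumping lemma, which requires uv^i xy^i z ∈ L for all i ≥ 0.
Hence L = {a^(2^n) : n ≥ 0} is not context-free. ∎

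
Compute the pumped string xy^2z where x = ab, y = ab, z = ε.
ababab

Given x = 'ab', y = 'ab', z = '' and i = 2:

xy^2z = x + y·y·...·y (2 times) + z
       = 'ab' + 'ab'^2 + ''
       = 'ab' + 'abab' + ''
       = 'ababab'

The pumped string is 'ababab' with length 6.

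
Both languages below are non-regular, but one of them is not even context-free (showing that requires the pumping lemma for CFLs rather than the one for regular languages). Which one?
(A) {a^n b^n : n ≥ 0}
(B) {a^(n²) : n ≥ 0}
(B) {a^(n²) : n ≥ 0}

(B) {a^(n²) : n ≥ 0} requires the CFL pumping lemma.

- {a^n b^n : n ≥ 0} is context-free (but not regular)
  • Can be shown non-regular with the regular pumping lemma
  • After pumping, the number of a's and b's become unequal

- {a^(n²) : n ≥ 0} is NOT context-free
  • Requires the CFL pumping lemma to prove
  • Gaps between squares grow unboundedly

The CFL pumping lemma is "stronger" in that it can prove non-membership
in the larger class of context-free languages.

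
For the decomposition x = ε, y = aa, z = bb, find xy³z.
aaaaaabb

Given x = '', y = 'aa', z = 'bb' and i = 3:

xy^3z = x + y·y·...·y (3 times) + z
       = '' + 'aa'^3 + 'bb'
       = '' + 'aaaaaa' + 'bb'
       = 'aaaaaabb'

The pumped string is 'aaaaaabb' with length 8.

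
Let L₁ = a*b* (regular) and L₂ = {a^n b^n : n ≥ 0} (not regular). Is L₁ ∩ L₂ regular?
No — L₁ ∩ L₂ is not regular.

Every string a^n b^n already lies in a*b*, so L₁ ∩ L₂ = {a^n b^n : n ≥ 0} = L₂ itself, which is the standard non-regular language (pump s = a^p b^p).

Note that the bare facts "L₁ regular, L₂ non-regular" do not settle the question by themselves: the closure of regular languages under ∪, ∩, complement and difference applies only when BOTH operands are regular. With a non-regular operand the result can come out regular or non-regular depending on the specific languages, so one has to work out L₁ ∩ L₂ for this particular pair, as above.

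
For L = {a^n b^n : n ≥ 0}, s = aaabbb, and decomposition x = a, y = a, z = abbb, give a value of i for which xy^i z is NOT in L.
i = 2

xy²z = a · aa · abbb = aaaabbb; aaaabbb has 4 a's and 3 b's; 4 ≠ 3, so it is not in L.
(Other choices also work, e.g. i = 0, 3; only i = 1 is guaranteed to stay in L since xy¹z = s.)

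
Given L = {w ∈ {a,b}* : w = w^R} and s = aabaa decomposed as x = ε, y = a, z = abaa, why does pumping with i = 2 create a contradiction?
xy²z = aaabaa ∉ L

Pumping with i = 2 replaces y = a by y² = aa:
- Original: s = xyz = aabaa; aabaa reversed is aabaa, the same string, so it is a palindrome and is in L
- Pumped: xy²z = ε · aa · abaa = aaabaa
- aaabaa reversed is aabaaa ≠ aaabaa, so it is not a palindrome and is not in L

The pumping lemma would require xy²z ∈ L, so this decomposition yields a contradiction.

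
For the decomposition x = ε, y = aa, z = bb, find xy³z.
aaaaaabb

Given x = '', y = 'aa', z = 'bb' and i = 3:

xy^3z = x + y·y·...·y (3 times) + z
       = '' + 'aa'^3 + 'bb'
       = '' + 'aaaaaa' + 'bb'
       = 'aaaaaabb'

The pumped string is 'aaaaaabb' with length 8.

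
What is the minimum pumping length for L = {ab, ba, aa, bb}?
p = 3

For a finite language L, the pumping lemma holds vacuously if p > max|s| for s ∈ L.

The longest string in L = {ab, ba, aa, bb} has length 2.
If p = 3, then no string s ∈ L has |s| ≥ p, so the condition is vacuously true.

The minimum pumping length is p = 3.

Why no smaller p works: for any p ≤ 2, the longest string s ∈ L has |s| = 2 ≥ p, so it would
have to be pumpable; but pumping up (i = 2, 3, ...) produces ever longer strings, which cannot all lie in the
finite language L. So the pumping property fails for every p ≤ 2.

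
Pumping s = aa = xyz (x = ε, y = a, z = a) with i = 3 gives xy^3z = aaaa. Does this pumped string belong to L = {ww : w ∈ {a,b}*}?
Yes

xy³z = ε · aaa · a = aaaa.
aaaa splits into halves aa · aa, which are equal, so it is in L (w = aa).
(A single pumped string landing in L is not a contradiction by itself; a non-regularity proof needs some i for which xy^i z ∉ L, for every admissible decomposition.)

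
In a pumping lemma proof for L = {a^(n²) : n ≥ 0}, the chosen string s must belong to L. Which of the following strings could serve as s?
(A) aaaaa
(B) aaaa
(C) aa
(B) aaaa

The pumping lemma is applied to a string s that lies in L, so first check membership of each option:
- (A) aaaaa has length 5, strictly between 2² = 4 and 3² = 9, so it is not in L ✗
- (B) aaaa has length 4 = 2², a perfect square, so it is in L ✓
- (C) aa has length 2, strictly between 1² = 1 and 2² = 4, so it is not in L ✗

Only (B) aaaa is in L, so it is the only candidate that could play the role of s.
(In a complete proof one picks s in terms of the pumping length p so that |s| ≥ p is guaranteed; a fixed string like aaaa illustrates the shape of such an s.)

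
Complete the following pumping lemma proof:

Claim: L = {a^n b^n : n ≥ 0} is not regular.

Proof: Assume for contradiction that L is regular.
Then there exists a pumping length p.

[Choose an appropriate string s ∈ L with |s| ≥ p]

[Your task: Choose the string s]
s = a^p b^p

This string is in L (has equal a's and b's) and has length 2p ≥ p.
Any decomposition xyz with |xy| ≤ p means y consists only of a's,
so pumping will unbalance the counts.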